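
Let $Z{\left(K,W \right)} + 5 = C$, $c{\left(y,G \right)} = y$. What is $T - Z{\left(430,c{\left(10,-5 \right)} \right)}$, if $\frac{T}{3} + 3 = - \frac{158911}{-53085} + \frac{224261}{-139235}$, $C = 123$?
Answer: $- \frac{12107074575}{98550533} \approx -122.85$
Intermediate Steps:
$T = - \frac{478111681}{98550533}$ ($T = -9 + 3 \left(- \frac{158911}{-53085} + \frac{224261}{-139235}\right) = -9 + 3 \left(\left(-158911\right) \left(- \frac{1}{53085}\right) + 224261 \left(- \frac{1}{139235}\right)\right) = -9 + 3 \left(\frac{158911}{53085} - \frac{224261}{139235}\right) = -9 + 3 \cdot \frac{408843116}{295651599} = -9 + \frac{408843116}{98550533} = - \frac{478111681}{98550533} \approx -4.8514$)
$Z{\left(K,W \right)} = 118$ ($Z{\left(K,W \right)} = -5 + 123 = 118$)
$T - Z{\left(430,c{\left(10,-5 \right)} \right)} = - \frac{478111681}{98550533} - 118 = - \frac{12107074575}{98550533}$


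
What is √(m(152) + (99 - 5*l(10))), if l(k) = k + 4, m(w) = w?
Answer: √181 ≈ 13.454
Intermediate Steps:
l(k) = 4 + k
√(m(152) + (99 - 5*l(10))) = √(152 + (99 - 5*(4 + 10))) = √(152 + (99 - 5*14)) = √(152 + (99 - 70)) = √(152 + 29) = √181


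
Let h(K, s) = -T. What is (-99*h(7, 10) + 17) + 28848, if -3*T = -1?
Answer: 28898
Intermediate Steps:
T = ⅓ (T = -⅓*(-1) = ⅓ ≈ 0.33333)
h(K, s) = -⅓ (h(K, s) = -1*⅓ = -⅓)
(-99*h(7, 10) + 17) + 28848 = (-99*(-⅓) + 17) + 28848 = (33 + 17) + 28848 = 50 + 28848 = 28898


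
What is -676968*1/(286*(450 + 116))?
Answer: -169242/40469 ≈ -4.1820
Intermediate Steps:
-676968*1/(286*(450 + 116)) = -676968/(566*286) = -676968/161876 = -676968*1/161876 = -169242/40469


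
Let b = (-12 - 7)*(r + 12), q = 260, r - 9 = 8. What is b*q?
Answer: -143260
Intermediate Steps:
r = 17 (r = 9 + 8 = 17)
b = -551 (b = (-12 - 7)*(17 + 12) = -19*29 = -551)
b*q = -551*260 = -143260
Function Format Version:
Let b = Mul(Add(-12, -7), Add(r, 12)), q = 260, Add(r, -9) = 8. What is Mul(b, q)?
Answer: -143260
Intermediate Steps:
r = 17 (r = Add(9, 8) = 17)
b = -551 (b = Mul(Add(-12, -7), Add(17, 12)) = Mul(-19, 29) = -551)
Mul(b, q) = Mul(-551, 260) = -143260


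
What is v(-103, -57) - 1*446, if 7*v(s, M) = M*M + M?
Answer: 10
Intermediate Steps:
v(s, M) = M/7 + M²/7 (v(s, M) = (M*M + M)/7 = (M² + M)/7 = (M + M²)/7 = M/7 + M²/7)
v(-103, -57) - 1*446 = (⅐)*(-57)*(1 - 57) - 1*446 = (⅐)*(-57)*(-56) - 446 = 456 - 446 = 10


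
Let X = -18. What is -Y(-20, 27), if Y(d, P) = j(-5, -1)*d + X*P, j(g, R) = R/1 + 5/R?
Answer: 366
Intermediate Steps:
j(g, R) = R + 5/R (j(g, R) = R*1 + 5/R = R + 5/R)
Y(d, P) = -18*P - 6*d (Y(d, P) = (-1 + 5/(-1))*d - 18*P = (-1 + 5*(-1))*d - 18*P = (-1 - 5)*d - 18*P = -6*d - 18*P = -18*P - 6*d)
-Y(-20, 27) = -(-18*27 - 6*(-20)) = -(-486 + 120) = -1*(-366) = 366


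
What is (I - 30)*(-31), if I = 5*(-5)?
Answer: 1705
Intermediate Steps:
I = -25
(I - 30)*(-31) = (-25 - 30)*(-31) = -55*(-31) = 1705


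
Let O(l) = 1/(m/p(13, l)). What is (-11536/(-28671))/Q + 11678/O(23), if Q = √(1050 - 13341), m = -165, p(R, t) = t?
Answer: -1926870/23 - 11536*I*√12291/352395261 ≈ -83777.0 - 0.0036293*I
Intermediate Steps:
Q = I*√12291 (Q = √(-12291) = I*√12291 ≈ 110.86*I)
O(l) = -l/165 (O(l) = 1/(-165/l) = -l/165)
(-11536/(-28671))/Q + 11678/O(23) = (-11536/(-28671))/((I*√12291)) + 11678/((-1/165*23)) = (-11536*(-1/28671))*(-I*√12291/12291) + 11678/(-23/165) = 11536*(-I*√12291/12291)/28671 + 11678*(-165/23) = -11536*I*√12291/352395261 - 1926870/23 = -1926870/23 - 11536*I*√12291/352395261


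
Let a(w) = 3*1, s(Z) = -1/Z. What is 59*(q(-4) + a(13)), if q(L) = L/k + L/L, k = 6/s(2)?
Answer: 767/3 ≈ 255.67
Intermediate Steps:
a(w) = 3
k = -12 (k = 6/((-1/2)) = 6/((-1*1/2)) = 6/(-1/2) = 6*(-2) = -12)
q(L) = 1 - L/12 (q(L) = L/(-12) + L/L = L*(-1/12) + 1 = -L/12 + 1 = 1 - L/12)
59*(q(-4) + a(13)) = 59*((1 - 1/12*(-4)) + 3) = 59*((1 + 1/3) + 3) = 59*(4/3 + 3) = 59*(13/3) = 767/3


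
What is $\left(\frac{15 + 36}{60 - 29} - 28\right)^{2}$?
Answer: $\frac{667489}{961} \approx 694.58$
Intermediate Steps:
$\left(\frac{15 + 36}{60 - 29} - 28\right)^{2} = \left(\frac{51}{60 - 29} - 28\right)^{2} = \left(\frac{51}{31} - 28\right)^{2} = \left(- \frac{817}{31}\right)^{2} = \frac{667489}{961}$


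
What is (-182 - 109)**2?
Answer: 84681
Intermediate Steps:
(-182 - 109)**2 = (-291)**2 = 84681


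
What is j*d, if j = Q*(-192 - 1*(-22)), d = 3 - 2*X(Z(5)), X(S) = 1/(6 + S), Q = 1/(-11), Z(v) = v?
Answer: 5270/121 ≈ 43.554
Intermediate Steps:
Q = -1/11 ≈ -0.090909
d = 31/11 (d = 3 - 2/(6 + 5) = 3 - 2/11 = 31/11 ≈ 2.8182)
j = 170/11 (j = -(-192 - 1*(-22))/11 = -(-192 + 22)/11 = -1/11*(-170) = 170/11 ≈ 15.455)
j*d = (170/11)*(31/11) = 5270/121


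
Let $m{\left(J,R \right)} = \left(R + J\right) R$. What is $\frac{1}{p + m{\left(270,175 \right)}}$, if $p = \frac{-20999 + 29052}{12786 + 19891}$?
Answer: $\frac{32677}{2544729428} \approx 1.2841 \cdot 10^{-5}$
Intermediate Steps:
$m{\left(J,R \right)} = R \left(J + R\right)$ ($m{\left(J,R \right)} = \left(J + R\right) R = R \left(J + R\right)$)
$p = \frac{8053}{32677} \approx 0.24644$
$\frac{1}{p + m{\left(270,175 \right)}} = \frac{1}{\frac{8053}{32677} + 175 \left(270 + 175\right)} = \frac{1}{\frac{8053}{32677} + 175 \cdot 445} = \frac{1}{\frac{8053}{32677} + 77875} = \frac{1}{\frac{2544729428}{32677}} = \frac{32677}{2544729428}$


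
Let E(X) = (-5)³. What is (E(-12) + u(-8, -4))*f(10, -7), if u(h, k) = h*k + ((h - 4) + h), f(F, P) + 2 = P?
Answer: 1017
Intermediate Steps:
f(F, P) = -2 + P
u(h, k) = -4 + 2*h + h*k (u(h, k) = h*k + ((-4 + h) + h) = h*k + (-4 + 2*h) = -4 + 2*h + h*k)
E(X) = -125
(E(-12) + u(-8, -4))*f(10, -7) = (-125 + (-4 + 2*(-8) - 8*(-4)))*(-2 - 7) = (-125 + (-4 - 16 + 32))*(-9) = (-125 + 12)*(-9) = -113*(-9) = 1017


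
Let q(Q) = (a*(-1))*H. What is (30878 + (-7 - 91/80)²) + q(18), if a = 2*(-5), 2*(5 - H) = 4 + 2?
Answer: 198171001/6400 ≈ 30964.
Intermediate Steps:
H = 2 (H = 5 - (4 + 2)/2 = 5 - ½*6 = 5 - 3 = 2)
a = -10
q(Q) = 20 (q(Q) = -10*(-1)*2 = 10*2 = 20)
(30878 + (-7 - 91/80)²) + q(18) = (30878 + (-7 - 91/80)²) + 20 = (30878 + (-651/80)²) + 20 = (30878 + 423801/6400) + 20 = 198043001/6400 + 20 = 198171001/6400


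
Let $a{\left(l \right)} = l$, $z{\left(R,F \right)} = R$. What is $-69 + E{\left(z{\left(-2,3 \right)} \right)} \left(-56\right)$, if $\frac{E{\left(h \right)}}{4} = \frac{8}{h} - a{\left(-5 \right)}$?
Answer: $-293$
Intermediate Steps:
$E{\left(h \right)} = 20 + \frac{32}{h}$ ($E{\left(h \right)} = 4 \left(\frac{8}{h} - -5\right) = 4 \left(\frac{8}{h} + 5\right) = 4 \left(5 + \frac{8}{h}\right) = 20 + \frac{32}{h}$)
$-69 + E{\left(z{\left(-2,3 \right)} \right)} \left(-56\right) = -69 + \left(20 + \frac{32}{-2}\right) \left(-56\right) = -69 + \left(20 + 32 \left(- \frac{1}{2}\right)\right) \left(-56\right) = -69 + \left(20 - 16\right) \left(-56\right) = -69 + 4 \left(-56\right) = -69 - 224 = -293$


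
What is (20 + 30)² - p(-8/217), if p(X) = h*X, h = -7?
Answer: 77492/31 ≈ 2499.7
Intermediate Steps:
p(X) = -7*X
(20 + 30)² - p(-8/217) = (20 + 30)² - (-7)*(-8/217) = 50² - (-7)*(-8*1/217) = 2500 - (-7)*(-8)/217 = 2500 - 1*8/31 = 2500 - 8/31 = 77492/31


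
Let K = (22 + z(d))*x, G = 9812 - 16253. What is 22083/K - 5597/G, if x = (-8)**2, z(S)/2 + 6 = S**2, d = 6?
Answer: 171609659/33802368 ≈ 5.0769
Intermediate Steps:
z(S) = -12 + 2*S**2
G = -6441
x = 64
K = 5248 (K = (22 + (-12 + 2*6**2))*64 = (22 + (-12 + 2*36))*64 = (22 + (-12 + 72))*64 = (22 + 60)*64 = 82*64 = 5248)
22083/K - 5597/G = 22083/5248 - 5597/(-6441) = 22083*(1/5248) - 5597*(-1/6441) = 22083/5248 + 5597/6441 = 171609659/33802368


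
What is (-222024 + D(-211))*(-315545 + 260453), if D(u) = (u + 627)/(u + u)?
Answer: 2580909909024/211 ≈ 1.2232e+10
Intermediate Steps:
D(u) = (627 + u)/(2*u) (D(u) = (627 + u)/((2*u)) = (627 + u)*(1/(2*u)) = (627 + u)/(2*u))
(-222024 + D(-211))*(-315545 + 260453) = (-222024 + (½)*(627 - 211)/(-211))*(-315545 + 260453) = (-222024 + (½)*(-1/211)*416)*(-55092) = (-222024 - 208/211)*(-55092) = -46847272/211*(-55092) = 2580909909024/211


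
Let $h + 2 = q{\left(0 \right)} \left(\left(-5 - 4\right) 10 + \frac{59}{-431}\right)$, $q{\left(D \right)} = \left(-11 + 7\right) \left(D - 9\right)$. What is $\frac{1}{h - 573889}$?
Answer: $- \frac{431}{248745585} \approx -1.7327 \cdot 10^{-6}$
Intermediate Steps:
$q{\left(D \right)} = 36 - 4 D$ ($q{\left(D \right)} = - 4 \left(-9 + D\right) = 36 - 4 D$)
$h = - \frac{1399426}{431}$ ($h = -2 + \left(36 - 0\right) \left(\left(-5 - 4\right) 10 + \frac{59}{-431}\right) = -2 + \left(36 + 0\right) \left(\left(-9\right) 10 + 59 \left(- \frac{1}{431}\right)\right) = -2 + 36 \left(-90 - \frac{59}{431}\right) = -2 + 36 \left(- \frac{38849}{431}\right) = -2 - \frac{1398564}{431} = - \frac{1399426}{431} \approx -3246.9$)
$\frac{1}{h - 573889} = \frac{1}{- \frac{1399426}{431} - 573889} = \frac{1}{- \frac{248745585}{431}} = - \frac{431}{248745585}$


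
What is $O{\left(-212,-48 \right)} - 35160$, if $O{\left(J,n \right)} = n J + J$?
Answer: $-25196$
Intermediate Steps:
$O{\left(J,n \right)} = J + J n$ ($O{\left(J,n \right)} = J n + J = J + J n$)
$O{\left(-212,-48 \right)} - 35160 = - 212 \left(1 - 48\right) - 35160 = \left(-212\right) \left(-47\right) - 35160 = 9964 - 35160 = -25196$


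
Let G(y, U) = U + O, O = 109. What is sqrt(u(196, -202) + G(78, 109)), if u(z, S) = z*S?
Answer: I*sqrt(39374) ≈ 198.43*I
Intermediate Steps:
G(y, U) = 109 + U (G(y, U) = U + 109 = 109 + U)
u(z, S) = S*z
sqrt(u(196, -202) + G(78, 109)) = sqrt(-202*196 + (109 + 109)) = sqrt(-39592 + 218) = sqrt(-39374) = I*sqrt(39374)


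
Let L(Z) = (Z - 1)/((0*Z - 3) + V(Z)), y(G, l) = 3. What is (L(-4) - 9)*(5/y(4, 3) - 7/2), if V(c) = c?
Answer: 319/21 ≈ 15.190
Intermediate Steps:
L(Z) = (-1 + Z)/(-3 + Z) (L(Z) = (Z - 1)/((0*Z - 3) + Z) = (-1 + Z)/((0 - 3) + Z) = (-1 + Z)/(-3 + Z))
(L(-4) - 9)*(5/y(4, 3) - 7/2) = ((-1 - 4)/(-3 - 4) - 9)*(5/3 - 7/2) = (-5/(-7) - 9)*(5*(⅓) - 7*½) = (-⅐*(-5) - 9)*(5/3 - 7/2) = (5/7 - 9)*(-11/6) = -58/7*(-11/6) = 319/21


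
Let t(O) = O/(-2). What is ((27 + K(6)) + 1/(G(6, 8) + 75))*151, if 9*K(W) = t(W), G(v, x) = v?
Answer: 326311/81 ≈ 4028.5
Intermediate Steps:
t(O) = -O/2 (t(O) = O*(-½) = -O/2)
K(W) = -W/18 (K(W) = (-W/2)/9 = -W/18)
((27 + K(6)) + 1/(G(6, 8) + 75))*151 = ((27 - 1/18*6) + 1/(6 + 75))*151 = ((27 - ⅓) + 1/81)*151 = (80/3 + 1/81)*151 = (2161/81)*151 = 326311/81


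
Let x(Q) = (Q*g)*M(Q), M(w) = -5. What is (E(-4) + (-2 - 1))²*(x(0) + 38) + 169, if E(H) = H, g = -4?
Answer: 2031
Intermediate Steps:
x(Q) = 20*Q (x(Q) = (Q*(-4))*(-5) = -4*Q*(-5) = 20*Q)
(E(-4) + (-2 - 1))²*(x(0) + 38) + 169 = (-4 + (-2 - 1))²*(20*0 + 38) + 169 = (-4 - 3)²*(0 + 38) + 169 = (-7)²*38 + 169 = 49*38 + 169 = 1862 + 169 = 2031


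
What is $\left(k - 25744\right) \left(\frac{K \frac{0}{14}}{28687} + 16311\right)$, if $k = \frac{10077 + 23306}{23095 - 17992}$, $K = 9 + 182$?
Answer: $- \frac{102012294259}{243} \approx -4.198 \cdot 10^{8}$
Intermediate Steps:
$K = 191$
$k = \frac{4769}{729}$ ($k = \frac{33383}{5103} = 33383 \cdot \frac{1}{5103} = \frac{4769}{729} \approx 6.5418$)
$\left(k - 25744\right) \left(\frac{K \frac{0}{14}}{28687} + 16311\right) = \left(\frac{4769}{729} - 25744\right) \left(\frac{191 \cdot \frac{0}{14}}{28687} + 16311\right) = - \frac{18762607 \left(191 \cdot 0 \cdot \frac{1}{14} \cdot \frac{1}{28687} + 16311\right)}{729} = - \frac{18762607 \left(191 \cdot 0 \cdot \frac{1}{28687} + 16311\right)}{729} = - \frac{18762607 \left(0 \cdot \frac{1}{28687} + 16311\right)}{729} = - \frac{18762607 \left(0 + 16311\right)}{729} = \left(- \frac{18762607}{729}\right) 16311 = - \frac{102012294259}{243}$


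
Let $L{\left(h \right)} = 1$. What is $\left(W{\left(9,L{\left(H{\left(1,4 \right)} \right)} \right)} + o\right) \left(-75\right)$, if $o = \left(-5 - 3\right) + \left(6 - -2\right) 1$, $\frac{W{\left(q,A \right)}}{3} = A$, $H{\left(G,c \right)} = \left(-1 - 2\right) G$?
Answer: $-225$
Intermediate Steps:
$H{\left(G,c \right)} = - 3 G$
$W{\left(q,A \right)} = 3 A$
$o = 0$ ($o = \left(-5 - 3\right) + \left(6 + 2\right) 1 = -8 + 8 \cdot 1 = -8 + 8 = 0$)
$\left(W{\left(9,L{\left(H{\left(1,4 \right)} \right)} \right)} + o\right) \left(-75\right) = \left(3 \cdot 1 + 0\right) \left(-75\right) = \left(3 + 0\right) \left(-75\right) = 3 \left(-75\right) = -225$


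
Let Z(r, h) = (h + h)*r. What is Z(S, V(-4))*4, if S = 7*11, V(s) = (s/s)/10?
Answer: 308/5 ≈ 61.600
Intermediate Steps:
V(s) = ⅒ (V(s) = 1*(⅒) = ⅒)
S = 77
Z(r, h) = 2*h*r (Z(r, h) = (2*h)*r = 2*h*r)
Z(S, V(-4))*4 = (2*(⅒)*77)*4 = (77/5)*4 = 308/5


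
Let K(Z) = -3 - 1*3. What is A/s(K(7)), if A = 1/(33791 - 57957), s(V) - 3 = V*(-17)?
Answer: -1/2537430 ≈ -3.9410e-7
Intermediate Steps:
K(Z) = -6 (K(Z) = -3 - 3 = -6)
s(V) = 3 - 17*V (s(V) = 3 + V*(-17) = 3 - 17*V)
A = -1/24166 (A = 1/(-24166) = -1/24166 ≈ -4.1380e-5)
A/s(K(7)) = -1/(24166*(3 - 17*(-6))) = -1/(24166*(3 + 102)) = -1/24166/105 = -1/24166*1/105 = -1/2537430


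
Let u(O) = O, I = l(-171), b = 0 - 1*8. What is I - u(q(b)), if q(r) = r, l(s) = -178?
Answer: -170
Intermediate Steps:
b = -8 (b = 0 - 8 = -8)
I = -178
I - u(q(b)) = -178 - 1*(-8) = -178 + 8 = -170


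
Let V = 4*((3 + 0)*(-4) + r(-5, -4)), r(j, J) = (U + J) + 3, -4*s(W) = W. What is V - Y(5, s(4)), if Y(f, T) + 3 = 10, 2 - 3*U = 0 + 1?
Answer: -173/3 ≈ -57.667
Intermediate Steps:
s(W) = -W/4
U = ⅓ (U = ⅔ - (0 + 1)/3 = ⅔ - ⅓*1 = ⅔ - ⅓ = ⅓ ≈ 0.33333)
Y(f, T) = 7 (Y(f, T) = -3 + 10 = 7)
r(j, J) = 10/3 + J (r(j, J) = (⅓ + J) + 3 = 10/3 + J)
V = -152/3 (V = 4*((3 + 0)*(-4) + (10/3 - 4)) = 4*(3*(-4) - ⅔) = 4*(-12 - ⅔) = 4*(-38/3) = -152/3 ≈ -50.667)
V - Y(5, s(4)) = -152/3 - 1*7 = -152/3 - 7 = -173/3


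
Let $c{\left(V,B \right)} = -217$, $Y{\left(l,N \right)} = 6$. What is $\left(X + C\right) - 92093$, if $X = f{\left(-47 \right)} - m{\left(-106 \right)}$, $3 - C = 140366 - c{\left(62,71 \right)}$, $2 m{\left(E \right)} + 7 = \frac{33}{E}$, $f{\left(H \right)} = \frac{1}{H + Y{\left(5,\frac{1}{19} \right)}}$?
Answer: $- \frac{2022362153}{8692} \approx -2.3267 \cdot 10^{5}$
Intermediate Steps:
$f{\left(H \right)} = \frac{1}{6 + H}$ ($f{\left(H \right)} = \frac{1}{H + 6} = \frac{1}{6 + H}$)
$m{\left(E \right)} = - \frac{7}{2} + \frac{33}{2 E}$ ($m{\left(E \right)} = - \frac{7}{2} + \frac{33 \frac{1}{E}}{2} = - \frac{7}{2} + \frac{33}{2 E}$)
$C = -140580$ ($C = 3 - \left(140366 - -217\right) = 3 - \left(140366 + 217\right) = 3 - 140583 = -140580$)
$X = \frac{31563}{8692}$ ($X = \frac{1}{6 - 47} - \frac{33 - -742}{2 \left(-106\right)} = \frac{1}{-41} - \frac{1}{2} \left(- \frac{1}{106}\right) \left(33 + 742\right) = - \frac{1}{41} - \frac{1}{2} \left(- \frac{1}{106}\right) 775 = - \frac{1}{41} - - \frac{775}{212} = - \frac{1}{41} + \frac{775}{212} = \frac{31563}{8692} \approx 3.6313$)
$\left(X + C\right) - 92093 = \left(\frac{31563}{8692} - 140580\right) - 92093 = - \frac{1221889797}{8692} - 92093 = - \frac{2022362153}{8692}$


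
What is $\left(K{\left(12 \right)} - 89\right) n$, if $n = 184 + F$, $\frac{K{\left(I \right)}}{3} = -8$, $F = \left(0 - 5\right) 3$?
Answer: $-19097$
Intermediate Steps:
$F = -15$ ($F = \left(-5\right) 3 = -15$)
$K{\left(I \right)} = -24$ ($K{\left(I \right)} = 3 \left(-8\right) = -24$)
$n = 169$ ($n = 184 - 15 = 169$)
$\left(K{\left(12 \right)} - 89\right) n = \left(-24 - 89\right) 169 = \left(-113\right) 169 = -19097$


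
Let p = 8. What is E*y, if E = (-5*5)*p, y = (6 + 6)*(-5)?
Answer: 12000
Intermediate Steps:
y = -60 (y = 12*(-5) = -60)
E = -200 (E = -5*5*8 = -25*8 = -200)
E*y = -200*(-60) = 12000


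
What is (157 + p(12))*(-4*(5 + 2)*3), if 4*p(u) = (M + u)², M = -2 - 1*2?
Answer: -14532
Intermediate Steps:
M = -4 (M = -2 - 2 = -4)
p(u) = (-4 + u)²/4
(157 + p(12))*(-4*(5 + 2)*3) = (157 + (-4 + 12)²/4)*(-4*(5 + 2)*3) = (157 + (¼)*8²)*(-4*7*3) = (157 + (¼)*64)*(-28*3) = (157 + 16)*(-84) = 173*(-84) = -14532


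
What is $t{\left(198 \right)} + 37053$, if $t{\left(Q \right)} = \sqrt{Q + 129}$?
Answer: $37053 + \sqrt{327} \approx 37071.0$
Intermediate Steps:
$t{\left(Q \right)} = \sqrt{129 + Q}$
$t{\left(198 \right)} + 37053 = \sqrt{129 + 198} + 37053 = \sqrt{327} + 37053 = 37053 + \sqrt{327}$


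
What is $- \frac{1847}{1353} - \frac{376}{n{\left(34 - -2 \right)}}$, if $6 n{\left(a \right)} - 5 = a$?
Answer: $- \frac{76295}{1353} \approx -56.39$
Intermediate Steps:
$n{\left(a \right)} = \frac{5}{6} + \frac{a}{6}$
$- \frac{1847}{1353} - \frac{376}{n{\left(34 - -2 \right)}} = - \frac{1847}{1353} - \frac{376}{\frac{5}{6} + \frac{34 - -2}{6}} = \left(-1847\right) \frac{1}{1353} - \frac{376}{\frac{5}{6} + \frac{34 + 2}{6}} = - \frac{1847}{1353} - \frac{376}{\frac{5}{6} + \frac{1}{6} \cdot 36} = - \frac{1847}{1353} - \frac{376}{\frac{5}{6} + 6} = - \frac{1847}{1353} - \frac{376}{\frac{41}{6}} = - \frac{1847}{1353} - \frac{2256}{41} = - \frac{76295}{1353}$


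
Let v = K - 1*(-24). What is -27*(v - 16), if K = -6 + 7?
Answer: -243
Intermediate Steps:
K = 1
v = 25 (v = 1 - 1*(-24) = 1 + 24 = 25)
-27*(v - 16) = -27*(25 - 16) = -27*9 = -243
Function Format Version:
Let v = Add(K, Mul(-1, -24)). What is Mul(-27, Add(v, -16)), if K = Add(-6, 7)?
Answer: -243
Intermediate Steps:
K = 1
v = 25 (v = Add(1, Mul(-1, -24)) = Add(1, 24) = 25)
Mul(-27, Add(v, -16)) = Mul(-27, Add(25, -16)) = Mul(-27, 9) = -243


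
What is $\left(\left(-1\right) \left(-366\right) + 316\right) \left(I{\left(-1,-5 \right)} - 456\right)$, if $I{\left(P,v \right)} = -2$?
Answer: $-312356$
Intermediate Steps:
$\left(\left(-1\right) \left(-366\right) + 316\right) \left(I{\left(-1,-5 \right)} - 456\right) = \left(\left(-1\right) \left(-366\right) + 316\right) \left(-2 - 456\right) = \left(366 + 316\right) \left(-458\right) = 682 \left(-458\right) = -312356$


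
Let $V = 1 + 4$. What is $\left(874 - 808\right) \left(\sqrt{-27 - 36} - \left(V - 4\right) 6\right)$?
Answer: $-396 + 198 i \sqrt{7} \approx -396.0 + 523.86 i$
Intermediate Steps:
$V = 5$
$\left(874 - 808\right) \left(\sqrt{-27 - 36} - \left(V - 4\right) 6\right) = \left(874 - 808\right) \left(\sqrt{-27 - 36} - \left(5 - 4\right) 6\right) = \left(874 - 808\right) \left(\sqrt{-63} - 1 \cdot 6\right) = 66 \left(3 i \sqrt{7} - 6\right) = 66 \left(-6 + 3 i \sqrt{7}\right) = -396 + 198 i \sqrt{7}$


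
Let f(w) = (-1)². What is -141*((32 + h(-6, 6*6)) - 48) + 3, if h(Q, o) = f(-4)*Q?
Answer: 3105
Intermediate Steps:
f(w) = 1
h(Q, o) = Q (h(Q, o) = 1*Q = Q)
-141*((32 + h(-6, 6*6)) - 48) + 3 = -141*((32 - 6) - 48) + 3 = -141*(26 - 48) + 3 = -141*(-22) + 3 = 3102 + 3 = 3105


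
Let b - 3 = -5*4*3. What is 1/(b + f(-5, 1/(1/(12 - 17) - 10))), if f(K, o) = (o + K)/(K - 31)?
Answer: -459/26098 ≈ -0.017588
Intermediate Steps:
f(K, o) = (K + o)/(-31 + K)
b = -57 (b = 3 - 5*4*3 = 3 - 20*3 = 3 - 60 = -57)
1/(b + f(-5, 1/(1/(12 - 17) - 10))) = 1/(-57 + (-5 + 1/(1/(12 - 17) - 10))/(-31 - 5)) = 1/(-57 + (-5 + 1/(1/(-5) - 10))/(-36)) = 1/(-57 - (-5 + 1/(-1/5 - 10))/36) = 1/(-57 - (-5 + 1/(-51/5))/36) = 1/(-57 - (-5 - 5/51)/36) = 1/(-57 - 1/36*(-260/51)) = 1/(-57 + 65/459) = 1/(-26098/459) = -459/26098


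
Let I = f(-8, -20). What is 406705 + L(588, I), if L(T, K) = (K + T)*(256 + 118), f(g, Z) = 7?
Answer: 629235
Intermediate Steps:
I = 7
L(T, K) = 374*K + 374*T (L(T, K) = (K + T)*374 = 374*K + 374*T)
406705 + L(588, I) = 406705 + (374*7 + 374*588) = 406705 + (2618 + 219912) = 406705 + 222530 = 629235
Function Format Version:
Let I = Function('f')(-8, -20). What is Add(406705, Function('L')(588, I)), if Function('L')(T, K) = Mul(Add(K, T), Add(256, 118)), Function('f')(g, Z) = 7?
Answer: 629235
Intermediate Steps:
I = 7
Function('L')(T, K) = Add(Mul(374, K), Mul(374, T)) (Function('L')(T, K) = Mul(Add(K, T), 374) = Add(Mul(374, K), Mul(374, T)))
Add(406705, Function('L')(588, I)) = Add(406705, Add(Mul(374, 7), Mul(374, 588))) = Add(406705, Add(2618, 219912)) = Add(406705, 222530) = 629235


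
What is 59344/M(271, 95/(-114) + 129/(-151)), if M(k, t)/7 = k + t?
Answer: 53765664/1707979 ≈ 31.479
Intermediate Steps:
M(k, t) = 7*k + 7*t (M(k, t) = 7*(k + t) = 7*k + 7*t)
59344/M(271, 95/(-114) + 129/(-151)) = 59344/(7*271 + 7*(95/(-114) + 129/(-151))) = 59344/(1897 + 7*(95*(-1/114) + 129*(-1/151))) = 59344/(1897 + 7*(-⅚ - 129/151)) = 59344/(1897 + 7*(-1529/906)) = 59344/(1897 - 10703/906) = 59344/(1707979/906) = 59344*(906/1707979) = 53765664/1707979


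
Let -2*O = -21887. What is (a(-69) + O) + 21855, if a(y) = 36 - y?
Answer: 65807/2 ≈ 32904.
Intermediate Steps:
O = 21887/2 (O = -½*(-21887) = 21887/2 ≈ 10944.)
(a(-69) + O) + 21855 = ((36 - 1*(-69)) + 21887/2) + 21855 = ((36 + 69) + 21887/2) + 21855 = (105 + 21887/2) + 21855 = 22097/2 + 21855 = 65807/2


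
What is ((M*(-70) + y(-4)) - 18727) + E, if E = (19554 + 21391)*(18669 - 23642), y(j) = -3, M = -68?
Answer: -203633455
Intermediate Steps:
E = -203619485 (E = 40945*(-4973) = -203619485)
((M*(-70) + y(-4)) - 18727) + E = ((-68*(-70) - 3) - 18727) - 203619485 = ((4760 - 3) - 18727) - 203619485 = (4757 - 18727) - 203619485 = -13970 - 203619485 = -203633455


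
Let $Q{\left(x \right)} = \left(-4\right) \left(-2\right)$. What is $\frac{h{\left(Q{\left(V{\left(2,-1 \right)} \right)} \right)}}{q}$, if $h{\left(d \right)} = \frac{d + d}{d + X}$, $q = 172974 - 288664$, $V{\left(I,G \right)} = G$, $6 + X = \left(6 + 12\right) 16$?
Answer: $- \frac{4}{8387525} \approx -4.769 \cdot 10^{-7}$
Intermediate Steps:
$X = 282$ ($X = -6 + \left(6 + 12\right) 16 = -6 + 18 \cdot 16 = -6 + 288 = 282$)
$q = -115690$
$Q{\left(x \right)} = 8$
$h{\left(d \right)} = \frac{2 d}{282 + d}$ ($h{\left(d \right)} = \frac{d + d}{d + 282} = \frac{2 d}{282 + d}$)
$\frac{h{\left(Q{\left(V{\left(2,-1 \right)} \right)} \right)}}{q} = \frac{2 \cdot 8 \frac{1}{282 + 8}}{-115690} = 2 \cdot 8 \cdot \frac{1}{290} \left(- \frac{1}{115690}\right) = \frac{8}{145} \left(- \frac{1}{115690}\right) = - \frac{4}{8387525}$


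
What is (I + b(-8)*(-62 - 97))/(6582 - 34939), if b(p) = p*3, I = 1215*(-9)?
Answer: 1017/4051 ≈ 0.25105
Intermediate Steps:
I = -10935
b(p) = 3*p
(I + b(-8)*(-62 - 97))/(6582 - 34939) = (-10935 + (3*(-8))*(-62 - 97))/(6582 - 34939) = (-10935 - 24*(-159))/(-28357) = (-10935 + 3816)*(-1/28357) = -7119*(-1/28357) = 1017/4051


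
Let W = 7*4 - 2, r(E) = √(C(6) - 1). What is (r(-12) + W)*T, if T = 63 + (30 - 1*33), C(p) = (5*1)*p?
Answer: 1560 + 60*√29 ≈ 1883.1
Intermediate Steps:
C(p) = 5*p
r(E) = √29 (r(E) = √(5*6 - 1) = √(30 - 1) = √29)
W = 26 (W = 28 - 2 = 26)
T = 60 (T = 63 + (30 - 33) = 63 - 3 = 60)
(r(-12) + W)*T = (√29 + 26)*60 = (26 + √29)*60 = 1560 + 60*√29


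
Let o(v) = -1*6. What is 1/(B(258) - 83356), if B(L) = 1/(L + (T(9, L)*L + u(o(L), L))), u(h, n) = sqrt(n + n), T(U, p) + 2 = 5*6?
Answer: -4666252868166/388960173455175505 + 2*sqrt(129)/388960173455175505 ≈ -1.1997e-5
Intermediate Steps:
T(U, p) = 28 (T(U, p) = -2 + 5*6 = -2 + 30 = 28)
o(v) = -6
u(h, n) = sqrt(2)*sqrt(n) (u(h, n) = sqrt(2*n) = sqrt(2)*sqrt(n))
B(L) = 1/(29*L + sqrt(2)*sqrt(L)) (B(L) = 1/(L + (28*L + sqrt(2)*sqrt(L))) = 1/(29*L + sqrt(2)*sqrt(L)))
1/(B(258) - 83356) = 1/(1/(29*258 + sqrt(2)*sqrt(258)) - 83356) = 1/(1/(7482 + 2*sqrt(129)) - 83356) = 1/(-83356 + 1/(7482 + 2*sqrt(129)))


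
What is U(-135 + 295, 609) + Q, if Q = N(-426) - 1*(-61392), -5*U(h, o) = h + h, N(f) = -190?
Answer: 61138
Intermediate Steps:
U(h, o) = -2*h/5 (U(h, o) = -(h + h)/5 = -2*h/5)
Q = 61202 (Q = -190 - 1*(-61392) = -190 + 61392 = 61202)
U(-135 + 295, 609) + Q = -2*(-135 + 295)/5 + 61202 = -2/5*160 + 61202 = -64 + 61202 = 61138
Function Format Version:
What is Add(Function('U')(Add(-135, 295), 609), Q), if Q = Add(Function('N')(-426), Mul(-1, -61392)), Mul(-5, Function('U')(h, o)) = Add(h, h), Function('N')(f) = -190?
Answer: 61138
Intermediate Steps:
Function('U')(h, o) = Mul(Rational(-2, 5), h) (Function('U')(h, o) = Mul(Rational(-1, 5), Add(h, h)) = Mul(Rational(-1, 5), Mul(2, h)) = Mul(Rational(-2, 5), h))
Q = 61202 (Q = Add(-190, Mul(-1, -61392)) = Add(-190, 61392) = 61202)
Add(Function('U')(Add(-135, 295), 609), Q) = Add(Mul(Rational(-2, 5), Add(-135, 295)), 61202) = Add(Mul(Rational(-2, 5), 160), 61202) = Add(-64, 61202) = 61138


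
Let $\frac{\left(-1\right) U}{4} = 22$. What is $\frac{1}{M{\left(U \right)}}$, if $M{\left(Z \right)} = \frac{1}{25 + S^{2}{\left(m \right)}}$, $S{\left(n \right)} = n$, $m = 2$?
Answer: $29$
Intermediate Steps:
$U = -88$ ($U = \left(-4\right) 22 = -88$)
$M{\left(Z \right)} = \frac{1}{29}$ ($M{\left(Z \right)} = \frac{1}{25 + 2^{2}} = \frac{1}{25 + 4} = \frac{1}{29}$)
$\frac{1}{M{\left(U \right)}} = \frac{1}{\frac{1}{29}} = 29$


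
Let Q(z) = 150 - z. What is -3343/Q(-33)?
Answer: -3343/183 ≈ -18.268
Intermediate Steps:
-3343/Q(-33) = -3343/(150 - 1*(-33)) = -3343/(150 + 33) = -3343/183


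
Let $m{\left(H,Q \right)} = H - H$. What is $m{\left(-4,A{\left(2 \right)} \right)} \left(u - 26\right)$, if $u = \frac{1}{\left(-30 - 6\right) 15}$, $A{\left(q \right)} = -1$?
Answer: $0$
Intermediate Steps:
$u = - \frac{1}{540}$ ($u = \frac{1}{-36} \cdot \frac{1}{15} = \left(- \frac{1}{36}\right) \frac{1}{15} = - \frac{1}{540} \approx -0.0018519$)
$m{\left(H,Q \right)} = 0$
$m{\left(-4,A{\left(2 \right)} \right)} \left(u - 26\right) = 0 \left(- \frac{1}{540} - 26\right) = 0 \left(- \frac{14041}{540}\right) = 0$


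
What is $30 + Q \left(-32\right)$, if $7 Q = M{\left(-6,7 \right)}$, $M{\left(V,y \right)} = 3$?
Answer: $\frac{114}{7} \approx 16.286$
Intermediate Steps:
$Q = \frac{3}{7}$ ($Q = \frac{1}{7} \cdot 3 = \frac{3}{7} \approx 0.42857$)
$30 + Q \left(-32\right) = 30 + \frac{3}{7} \left(-32\right) = 30 - \frac{96}{7} = \frac{114}{7}$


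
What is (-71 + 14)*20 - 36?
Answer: -1176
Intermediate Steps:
(-71 + 14)*20 - 36 = -57*20 - 36 = -1140 - 36 = -1176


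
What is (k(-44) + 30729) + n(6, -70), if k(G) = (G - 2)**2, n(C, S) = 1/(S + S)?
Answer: 4598299/140 ≈ 32845.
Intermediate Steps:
n(C, S) = 1/(2*S)
k(G) = (-2 + G)**2
(k(-44) + 30729) + n(6, -70) = ((-2 - 44)**2 + 30729) + (1/2)/(-70) = ((-46)**2 + 30729) + (1/2)*(-1/70) = (2116 + 30729) - 1/140 = 32845 - 1/140 = 4598299/140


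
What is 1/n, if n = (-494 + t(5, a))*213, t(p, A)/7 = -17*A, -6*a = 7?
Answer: -2/151301 ≈ -1.3219e-5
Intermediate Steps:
a = -7/6 (a = -⅙*7 = -7/6 ≈ -1.1667)
t(p, A) = -119*A (t(p, A) = 7*(-17*A) = -119*A)
n = -151301/2 (n = (-494 - 119*(-7/6))*213 = (-494 + 833/6)*213 = -2131/6*213 = -151301/2 ≈ -75651.)
1/n = 1/(-151301/2) = -2/151301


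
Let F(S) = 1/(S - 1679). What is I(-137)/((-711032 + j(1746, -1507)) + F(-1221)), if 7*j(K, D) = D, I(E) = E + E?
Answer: 5562200/14438319907 ≈ 0.00038524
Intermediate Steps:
I(E) = 2*E
F(S) = 1/(-1679 + S)
j(K, D) = D/7
I(-137)/((-711032 + j(1746, -1507)) + F(-1221)) = (2*(-137))/((-711032 + (⅐)*(-1507)) + 1/(-1679 - 1221)) = -274/((-711032 - 1507/7) + 1/(-2900)) = -274/(-4978731/7 - 1/2900) = -274/(-14438319907/20300) = -274*(-20300/14438319907) = 5562200/14438319907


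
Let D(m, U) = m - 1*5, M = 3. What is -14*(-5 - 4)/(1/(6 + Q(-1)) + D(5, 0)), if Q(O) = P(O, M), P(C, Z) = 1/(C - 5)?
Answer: 735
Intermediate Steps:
P(C, Z) = 1/(-5 + C)
Q(O) = 1/(-5 + O)
D(m, U) = -5 + m (D(m, U) = m - 5 = -5 + m)
-14*(-5 - 4)/(1/(6 + Q(-1)) + D(5, 0)) = -14*(-5 - 4)/(1/(6 + 1/(-5 - 1)) + (-5 + 5)) = -(-126)/(1/(6 + 1/(-6)) + 0) = -(-126)/(1/(6 - 1/6) + 0) = -(-126)/(1/(35/6) + 0) = -(-126)/(6/35 + 0) = -(-126)/6/35 = -(-126)*35/6 = -14*(-105/2) = 735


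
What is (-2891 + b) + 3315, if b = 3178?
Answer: 3602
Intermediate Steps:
(-2891 + b) + 3315 = (-2891 + 3178) + 3315 = 287 + 3315 = 3602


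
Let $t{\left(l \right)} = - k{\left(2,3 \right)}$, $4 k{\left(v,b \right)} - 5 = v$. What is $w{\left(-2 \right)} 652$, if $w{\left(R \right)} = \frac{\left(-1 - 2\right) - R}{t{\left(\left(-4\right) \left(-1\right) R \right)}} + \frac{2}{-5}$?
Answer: $\frac{3912}{35} \approx 111.77$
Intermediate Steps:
$k{\left(v,b \right)} = \frac{5}{4} + \frac{v}{4}$
$t{\left(l \right)} = - \frac{7}{4}$ ($t{\left(l \right)} = - (\frac{5}{4} + \frac{1}{4} \cdot 2) = - (\frac{5}{4} + \frac{1}{2}) = \left(-1\right) \frac{7}{4} = - \frac{7}{4}$)
$w{\left(R \right)} = \frac{46}{35} + \frac{4 R}{7}$ ($w{\left(R \right)} = \frac{\left(-1 - 2\right) - R}{- \frac{7}{4}} + \frac{2}{-5} = \left(\left(-1 - 2\right) - R\right) \left(- \frac{4}{7}\right) + 2 \left(- \frac{1}{5}\right) = \left(-3 - R\right) \left(- \frac{4}{7}\right) - \frac{2}{5} = \left(\frac{12}{7} + \frac{4 R}{7}\right) - \frac{2}{5} = \frac{46}{35} + \frac{4 R}{7}$)
$w{\left(-2 \right)} 652 = \left(\frac{46}{35} + \frac{4}{7} \left(-2\right)\right) 652 = \left(\frac{46}{35} - \frac{8}{7}\right) 652 = \frac{6}{35} \cdot 652 = \frac{3912}{35}$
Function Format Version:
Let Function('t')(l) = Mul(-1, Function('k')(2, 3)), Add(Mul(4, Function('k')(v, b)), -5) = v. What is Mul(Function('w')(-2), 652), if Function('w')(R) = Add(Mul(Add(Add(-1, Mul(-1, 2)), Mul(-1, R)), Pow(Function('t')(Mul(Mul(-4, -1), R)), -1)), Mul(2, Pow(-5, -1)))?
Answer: Rational(3912, 35) ≈ 111.77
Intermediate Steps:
Function('k')(v, b) = Add(Rational(5, 4), Mul(Rational(1, 4), v))
Function('t')(l) = Rational(-7, 4) (Function('t')(l) = Mul(-1, Add(Rational(5, 4), Mul(Rational(1, 4), 2))) = Mul(-1, Add(Rational(5, 4), Rational(1, 2))) = Mul(-1, Rational(7, 4)) = Rational(-7, 4))
Function('w')(R) = Add(Rational(46, 35), Mul(Rational(4, 7), R)) (Function('w')(R) = Add(Mul(Add(Add(-1, Mul(-1, 2)), Mul(-1, R)), Pow(Rational(-7, 4), -1)), Mul(2, Pow(-5, -1))) = Add(Mul(Add(Add(-1, -2), Mul(-1, R)), Rational(-4, 7)), Mul(2, Rational(-1, 5))) = Add(Mul(Add(-3, Mul(-1, R)), Rational(-4, 7)), Rational(-2, 5)) = Add(Add(Rational(12, 7), Mul(Rational(4, 7), R)), Rational(-2, 5)) = Add(Rational(46, 35), Mul(Rational(4, 7), R)))
Mul(Function('w')(-2), 652) = Mul(Add(Rational(46, 35), Mul(Rational(4, 7), -2)), 652) = Mul(Add(Rational(46, 35), Rational(-8, 7)), 652) = Mul(Rational(6, 35), 652) = Rational(3912, 35)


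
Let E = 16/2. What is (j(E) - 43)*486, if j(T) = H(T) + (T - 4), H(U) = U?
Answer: -15066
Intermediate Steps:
E = 8 (E = 16*(½) = 8)
j(T) = -4 + 2*T (j(T) = T + (T - 4) = T + (-4 + T) = -4 + 2*T)
(j(E) - 43)*486 = ((-4 + 2*8) - 43)*486 = ((-4 + 16) - 43)*486 = (12 - 43)*486 = -31*486 = -15066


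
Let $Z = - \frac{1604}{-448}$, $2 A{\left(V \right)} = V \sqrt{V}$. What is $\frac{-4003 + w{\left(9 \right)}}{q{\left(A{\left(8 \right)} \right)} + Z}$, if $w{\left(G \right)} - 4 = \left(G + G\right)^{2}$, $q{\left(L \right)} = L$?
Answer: $\frac{165051600}{1444831} - \frac{368793600 \sqrt{2}}{1444831} \approx -246.74$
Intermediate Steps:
$A{\left(V \right)} = \frac{V^{\frac{3}{2}}}{2}$ ($A{\left(V \right)} = \frac{V \sqrt{V}}{2} = \frac{V^{\frac{3}{2}}}{2}$)
$Z = \frac{401}{112}$ ($Z = \left(-1604\right) \left(- \frac{1}{448}\right) = \frac{401}{112} \approx 3.5804$)
$w{\left(G \right)} = 4 + 4 G^{2}$ ($w{\left(G \right)} = 4 + \left(G + G\right)^{2} = 4 + \left(2 G\right)^{2} = 4 + 4 G^{2}$)
$\frac{-4003 + w{\left(9 \right)}}{q{\left(A{\left(8 \right)} \right)} + Z} = \frac{-4003 + \left(4 + 4 \cdot 9^{2}\right)}{\frac{8^{\frac{3}{2}}}{2} + \frac{401}{112}} = \frac{-4003 + \left(4 + 4 \cdot 81\right)}{\frac{16 \sqrt{2}}{2} + \frac{401}{112}} = \frac{-4003 + \left(4 + 324\right)}{8 \sqrt{2} + \frac{401}{112}} = \frac{-4003 + 328}{\frac{401}{112} + 8 \sqrt{2}} = - \frac{3675}{\frac{401}{112} + 8 \sqrt{2}}$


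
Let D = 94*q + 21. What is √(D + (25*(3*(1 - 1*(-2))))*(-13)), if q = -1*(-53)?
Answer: √2078 ≈ 45.585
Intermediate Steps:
q = 53
D = 5003 (D = 94*53 + 21 = 4982 + 21 = 5003)
√(D + (25*(3*(1 - 1*(-2))))*(-13)) = √(5003 + (25*(3*(1 - 1*(-2))))*(-13)) = √(5003 + (25*(3*(1 + 2)))*(-13)) = √(5003 + (25*(3*3))*(-13)) = √(5003 + (25*9)*(-13)) = √(5003 + 225*(-13)) = √(5003 - 2925) = √2078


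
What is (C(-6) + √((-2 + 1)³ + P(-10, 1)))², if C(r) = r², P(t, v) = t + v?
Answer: (36 + I*√10)² ≈ 1286.0 + 227.68*I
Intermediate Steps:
(C(-6) + √((-2 + 1)³ + P(-10, 1)))² = ((-6)² + √((-2 + 1)³ + (-10 + 1)))² = (36 + √((-1)³ - 9))² = (36 + √(-1 - 9))² = (36 + √(-10))² = (36 + I*√10)²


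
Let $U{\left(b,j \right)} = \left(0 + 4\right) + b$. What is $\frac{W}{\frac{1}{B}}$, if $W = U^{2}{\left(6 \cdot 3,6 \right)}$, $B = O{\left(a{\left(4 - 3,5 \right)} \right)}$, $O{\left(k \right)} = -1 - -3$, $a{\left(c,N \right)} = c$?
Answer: $968$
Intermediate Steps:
$U{\left(b,j \right)} = 4 + b$
$O{\left(k \right)} = 2$ ($O{\left(k \right)} = -1 + 3 = 2$)
$B = 2$
$W = 484$ ($W = \left(4 + 6 \cdot 3\right)^{2} = \left(4 + 18\right)^{2} = 22^{2} = 484$)
$\frac{W}{\frac{1}{B}} = \frac{484}{\frac{1}{2}} = 484 \frac{1}{\frac{1}{2}} = 484 \cdot 2 = 968$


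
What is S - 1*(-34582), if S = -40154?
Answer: -5572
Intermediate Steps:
S - 1*(-34582) = -40154 - 1*(-34582) = -40154 + 34582 = -5572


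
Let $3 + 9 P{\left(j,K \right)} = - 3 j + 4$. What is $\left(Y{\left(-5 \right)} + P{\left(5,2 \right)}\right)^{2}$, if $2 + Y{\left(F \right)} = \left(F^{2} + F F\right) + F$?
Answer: $\frac{139129}{81} \approx 1717.6$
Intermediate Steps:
$Y{\left(F \right)} = -2 + F + 2 F^{2}$ ($Y{\left(F \right)} = -2 + \left(\left(F^{2} + F F\right) + F\right) = -2 + \left(\left(F^{2} + F^{2}\right) + F\right) = -2 + \left(2 F^{2} + F\right) = -2 + \left(F + 2 F^{2}\right) = -2 + F + 2 F^{2}$)
$P{\left(j,K \right)} = \frac{1}{9} - \frac{j}{3}$ ($P{\left(j,K \right)} = - \frac{1}{3} + \frac{- 3 j + 4}{9} = - \frac{1}{3} + \frac{4 - 3 j}{9} = - \frac{1}{3} - \left(- \frac{4}{9} + \frac{j}{3}\right) = \frac{1}{9} - \frac{j}{3}$)
$\left(Y{\left(-5 \right)} + P{\left(5,2 \right)}\right)^{2} = \left(\left(-2 - 5 + 2 \left(-5\right)^{2}\right) + \left(\frac{1}{9} - \frac{5}{3}\right)\right)^{2} = \left(\left(-2 - 5 + 2 \cdot 25\right) + \left(\frac{1}{9} - \frac{5}{3}\right)\right)^{2} = \left(\left(-2 - 5 + 50\right) - \frac{14}{9}\right)^{2} = \left(43 - \frac{14}{9}\right)^{2} = \left(\frac{373}{9}\right)^{2} = \frac{139129}{81}$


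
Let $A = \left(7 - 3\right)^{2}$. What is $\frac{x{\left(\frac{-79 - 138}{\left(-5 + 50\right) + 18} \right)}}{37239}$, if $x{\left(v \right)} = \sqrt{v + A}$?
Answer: $\frac{\sqrt{113}}{111717} \approx 9.5152 \cdot 10^{-5}$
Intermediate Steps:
$A = 16$ ($A = 4^{2} = 16$)
$x{\left(v \right)} = \sqrt{16 + v}$ ($x{\left(v \right)} = \sqrt{v + 16} = \sqrt{16 + v}$)
$\frac{x{\left(\frac{-79 - 138}{\left(-5 + 50\right) + 18} \right)}}{37239} = \frac{\sqrt{16 + \frac{-79 - 138}{\left(-5 + 50\right) + 18}}}{37239} = \sqrt{16 - \frac{217}{45 + 18}} \cdot \frac{1}{37239} = \sqrt{16 - \frac{217}{63}} \cdot \frac{1}{37239} = \sqrt{16 - \frac{31}{9}} \cdot \frac{1}{37239} = \sqrt{\frac{113}{9}} \cdot \frac{1}{37239} = \frac{\sqrt{113}}{3} \cdot \frac{1}{37239} = \frac{\sqrt{113}}{111717}$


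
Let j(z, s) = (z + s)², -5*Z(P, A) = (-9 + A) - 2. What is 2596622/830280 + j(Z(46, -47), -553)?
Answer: 608423138327/2075700 ≈ 2.9312e+5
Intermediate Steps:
Z(P, A) = 11/5 - A/5 (Z(P, A) = -((-9 + A) - 2)/5 = -(-11 + A)/5 = 11/5 - A/5)
j(z, s) = (s + z)²
2596622/830280 + j(Z(46, -47), -553) = 2596622/830280 + (-553 + (11/5 - ⅕*(-47)))² = 2596622*(1/830280) + (-553 + (11/5 + 47/5))² = 1298311/415140 + (-553 + 58/5)² = 1298311/415140 + (-2707/5)² = 1298311/415140 + 7327849/25 = 608423138327/2075700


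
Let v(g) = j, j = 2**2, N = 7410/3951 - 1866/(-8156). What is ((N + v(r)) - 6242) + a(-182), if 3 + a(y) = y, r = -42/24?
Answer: -34484871677/5370726 ≈ -6420.9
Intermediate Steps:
r = -7/4 (r = -42*1/24 = -7/4 ≈ -1.7500)
N = 11301421/5370726 (N = 7410*(1/3951) - 1866*(-1/8156) = 2470/1317 + 933/4078 = 11301421/5370726 ≈ 2.1043)
j = 4
a(y) = -3 + y
v(g) = 4
((N + v(r)) - 6242) + a(-182) = ((11301421/5370726 + 4) - 6242) + (-3 - 182) = (32784325/5370726 - 6242) - 185 = -33491287367/5370726 - 185 = -34484871677/5370726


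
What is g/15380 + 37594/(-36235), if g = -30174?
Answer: -167155061/55729430 ≈ -2.9994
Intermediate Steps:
g/15380 + 37594/(-36235) = -30174/15380 + 37594/(-36235) = -30174*1/15380 + 37594*(-1/36235) = -15087/7690 - 37594/36235 = -167155061/55729430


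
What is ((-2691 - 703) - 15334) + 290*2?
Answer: -18148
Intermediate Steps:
((-2691 - 703) - 15334) + 290*2 = (-3394 - 15334) + 580 = -18728 + 580 = -18148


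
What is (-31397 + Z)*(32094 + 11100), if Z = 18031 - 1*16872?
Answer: -1306100172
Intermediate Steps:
Z = 1159 (Z = 18031 - 16872 = 1159)
(-31397 + Z)*(32094 + 11100) = (-31397 + 1159)*(32094 + 11100) = -30238*43194 = -1306100172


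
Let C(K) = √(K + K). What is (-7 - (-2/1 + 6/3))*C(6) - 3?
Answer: -3 - 14*√3 ≈ -27.249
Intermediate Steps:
C(K) = √2*√K (C(K) = √(2*K) = √2*√K)
(-7 - (-2/1 + 6/3))*C(6) - 3 = (-7 - (-2/1 + 6/3))*(√2*√6) - 3 = (-7 - (1*(-2) + 6*(⅓)))*(2*√3) - 3 = (-7 - (-2 + 2))*(2*√3) - 3 = (-7 - 1*0)*(2*√3) - 3 = (-7 + 0)*(2*√3) - 3 = -14*√3 - 3 = -3 - 14*√3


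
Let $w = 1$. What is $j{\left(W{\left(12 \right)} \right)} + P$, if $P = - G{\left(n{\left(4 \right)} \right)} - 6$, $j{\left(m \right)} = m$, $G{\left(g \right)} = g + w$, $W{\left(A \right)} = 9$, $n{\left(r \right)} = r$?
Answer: $-2$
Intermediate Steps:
$G{\left(g \right)} = 1 + g$ ($G{\left(g \right)} = g + 1 = 1 + g$)
$P = -11$ ($P = - (1 + 4) - 6 = \left(-1\right) 5 - 6 = -5 - 6 = -11$)
$j{\left(W{\left(12 \right)} \right)} + P = 9 - 11 = -2$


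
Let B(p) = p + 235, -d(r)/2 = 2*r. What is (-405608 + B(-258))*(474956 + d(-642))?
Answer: -193698537644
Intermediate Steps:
d(r) = -4*r
B(p) = 235 + p
(-405608 + B(-258))*(474956 + d(-642)) = (-405608 + (235 - 258))*(474956 - 4*(-642)) = (-405608 - 23)*(474956 + 2568) = -405631*477524 = -193698537644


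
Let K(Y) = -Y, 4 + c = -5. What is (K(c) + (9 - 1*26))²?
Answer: 64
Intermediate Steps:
c = -9 (c = -4 - 5 = -9)
(K(c) + (9 - 1*26))² = (-1*(-9) + (9 - 1*26))² = (9 + (9 - 26))² = (9 - 17)² = (-8)² = 64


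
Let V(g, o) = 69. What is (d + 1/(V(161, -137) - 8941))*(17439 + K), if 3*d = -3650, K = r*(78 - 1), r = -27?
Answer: -20724993920/1109 ≈ -1.8688e+7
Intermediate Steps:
K = -2079 (K = -27*(78 - 1) = -27*77 = -2079)
d = -3650/3 (d = (1/3)*(-3650) = -3650/3 ≈ -1216.7)
(d + 1/(V(161, -137) - 8941))*(17439 + K) = (-3650/3 + 1/(69 - 8941))*(17439 - 2079) = (-3650/3 + 1/(-8872))*15360 = (-3650/3 - 1/8872)*15360 = -32382803/26616*15360 = -20724993920/1109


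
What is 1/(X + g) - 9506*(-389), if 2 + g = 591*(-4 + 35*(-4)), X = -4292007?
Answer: 16185837273241/4377113 ≈ 3.6978e+6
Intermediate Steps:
g = -85106 (g = -2 + 591*(-4 + 35*(-4)) = -2 + 591*(-4 - 140) = -2 + 591*(-144) = -2 - 85104 = -85106)
1/(X + g) - 9506*(-389) = 1/(-4292007 - 85106) - 9506*(-389) = 1/(-4377113) + 3697834 = -1/4377113 + 3697834 = 16185837273241/4377113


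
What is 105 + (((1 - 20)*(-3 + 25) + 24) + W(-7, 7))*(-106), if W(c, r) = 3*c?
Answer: 44095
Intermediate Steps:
105 + (((1 - 20)*(-3 + 25) + 24) + W(-7, 7))*(-106) = 105 + (((1 - 20)*(-3 + 25) + 24) + 3*(-7))*(-106) = 105 + ((-19*22 + 24) - 21)*(-106) = 105 + ((-418 + 24) - 21)*(-106) = 105 + (-394 - 21)*(-106) = 105 - 415*(-106) = 105 + 43990 = 44095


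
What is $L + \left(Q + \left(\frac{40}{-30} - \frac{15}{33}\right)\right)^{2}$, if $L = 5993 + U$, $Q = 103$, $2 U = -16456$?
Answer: $\frac{8721685}{1089} \approx 8008.9$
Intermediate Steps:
$U = -8228$ ($U = \frac{1}{2} \left(-16456\right) = -8228$)
$L = -2235$ ($L = 5993 - 8228 = -2235$)
$L + \left(Q + \left(\frac{40}{-30} - \frac{15}{33}\right)\right)^{2} = -2235 + \left(103 + \left(\frac{40}{-30} - \frac{15}{33}\right)\right)^{2} = -2235 + \left(103 + \left(40 \left(- \frac{1}{30}\right) - \frac{5}{11}\right)\right)^{2} = -2235 + \left(103 - \frac{59}{33}\right)^{2} = -2235 + \left(\frac{3340}{33}\right)^{2} = -2235 + \frac{11155600}{1089} = \frac{8721685}{1089}$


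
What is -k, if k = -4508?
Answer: 4508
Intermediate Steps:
-k = -1*(-4508) = 4508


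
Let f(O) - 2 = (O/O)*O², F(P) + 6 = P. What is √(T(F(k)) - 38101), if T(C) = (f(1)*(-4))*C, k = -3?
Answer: I*√37993 ≈ 194.92*I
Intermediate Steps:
F(P) = -6 + P
f(O) = 2 + O² (f(O) = 2 + (O/O)*O² = 2 + 1*O² = 2 + O²)
T(C) = -12*C (T(C) = ((2 + 1²)*(-4))*C = ((2 + 1)*(-4))*C = (3*(-4))*C = -12*C)
√(T(F(k)) - 38101) = √(-12*(-6 - 3) - 38101) = √(-12*(-9) - 38101) = √(108 - 38101) = √(-37993) = I*√37993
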